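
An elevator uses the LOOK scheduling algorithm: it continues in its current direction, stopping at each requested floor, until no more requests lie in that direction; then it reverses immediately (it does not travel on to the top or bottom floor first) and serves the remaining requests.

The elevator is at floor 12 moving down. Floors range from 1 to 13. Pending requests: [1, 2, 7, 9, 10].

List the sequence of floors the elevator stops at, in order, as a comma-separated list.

Answer: 10, 9, 7, 2, 1

Derivation:
Current: 12, moving DOWN
Serve below first (descending): [10, 9, 7, 2, 1]
Then reverse, serve above (ascending): []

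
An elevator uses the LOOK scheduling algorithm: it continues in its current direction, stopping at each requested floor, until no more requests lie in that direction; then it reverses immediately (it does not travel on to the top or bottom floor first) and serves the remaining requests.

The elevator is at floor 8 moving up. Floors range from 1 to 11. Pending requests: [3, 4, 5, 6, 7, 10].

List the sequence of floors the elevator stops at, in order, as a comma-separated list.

Answer: 10, 7, 6, 5, 4, 3

Derivation:
Current: 8, moving UP
Serve above first (ascending): [10]
Then reverse, serve below (descending): [7, 6, 5, 4, 3]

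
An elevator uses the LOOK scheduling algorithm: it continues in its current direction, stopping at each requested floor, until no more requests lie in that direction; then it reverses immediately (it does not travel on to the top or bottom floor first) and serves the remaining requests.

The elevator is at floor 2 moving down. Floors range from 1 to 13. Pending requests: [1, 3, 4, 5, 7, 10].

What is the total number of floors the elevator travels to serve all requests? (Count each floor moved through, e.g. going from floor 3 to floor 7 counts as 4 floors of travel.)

Answer: 10

Derivation:
Start at floor 2 moving down, LOOK stop order: [1, 3, 4, 5, 7, 10]
  2 → 1: |1-2| = 1, total = 1
  1 → 3: |3-1| = 2, total = 3
  3 → 4: |4-3| = 1, total = 4
  4 → 5: |5-4| = 1, total = 5
  5 → 7: |7-5| = 2, total = 7
  7 → 10: |10-7| = 3, total = 10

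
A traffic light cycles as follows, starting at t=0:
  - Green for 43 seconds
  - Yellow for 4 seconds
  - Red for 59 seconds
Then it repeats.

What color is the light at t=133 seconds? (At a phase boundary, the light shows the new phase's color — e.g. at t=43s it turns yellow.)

Cycle length = 43 + 4 + 59 = 106s
t = 133, phase_t = 133 mod 106 = 27
27 < 43 (green end) → GREEN

Answer: green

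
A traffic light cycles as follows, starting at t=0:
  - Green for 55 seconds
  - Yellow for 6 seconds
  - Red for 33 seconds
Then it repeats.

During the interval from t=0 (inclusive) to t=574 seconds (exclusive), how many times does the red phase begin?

Answer: 6

Derivation:
Cycle = 55+6+33 = 94s
red phase starts at t = k*94 + 61 for k=0,1,2,...
Need k*94+61 < 574 → k < 5.457
k ∈ {0, ..., 5} → 6 starts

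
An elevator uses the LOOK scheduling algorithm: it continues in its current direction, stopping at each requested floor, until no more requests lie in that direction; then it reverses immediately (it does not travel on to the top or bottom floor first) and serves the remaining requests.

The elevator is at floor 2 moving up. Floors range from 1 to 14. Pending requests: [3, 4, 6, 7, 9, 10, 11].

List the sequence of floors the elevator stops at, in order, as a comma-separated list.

Answer: 3, 4, 6, 7, 9, 10, 11

Derivation:
Current: 2, moving UP
Serve above first (ascending): [3, 4, 6, 7, 9, 10, 11]
Then reverse, serve below (descending): []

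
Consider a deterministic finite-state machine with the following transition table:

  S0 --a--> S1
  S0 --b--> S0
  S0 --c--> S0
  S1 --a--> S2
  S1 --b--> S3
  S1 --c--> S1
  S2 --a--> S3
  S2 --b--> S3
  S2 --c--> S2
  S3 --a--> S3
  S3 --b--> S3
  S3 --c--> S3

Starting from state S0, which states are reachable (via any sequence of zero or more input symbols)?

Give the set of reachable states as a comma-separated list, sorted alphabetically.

Answer: S0, S1, S2, S3

Derivation:
BFS from S0:
  visit S0: S0--a-->S1 (new), S0--b-->S0 (seen), S0--c-->S0 (seen)
  visit S1: S1--a-->S2 (new), S1--b-->S3 (new), S1--c-->S1 (seen)
  visit S2: S2--a-->S3 (seen), S2--b-->S3 (seen), S2--c-->S2 (seen)
  visit S3: S3--a-->S3 (seen), S3--b-->S3 (seen), S3--c-->S3 (seen)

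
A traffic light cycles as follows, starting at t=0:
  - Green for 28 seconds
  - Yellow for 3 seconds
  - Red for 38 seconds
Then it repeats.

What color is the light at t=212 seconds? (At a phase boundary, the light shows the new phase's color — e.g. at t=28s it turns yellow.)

Answer: green

Derivation:
Cycle length = 28 + 3 + 38 = 69s
t = 212, phase_t = 212 mod 69 = 5
5 < 28 (green end) → GREEN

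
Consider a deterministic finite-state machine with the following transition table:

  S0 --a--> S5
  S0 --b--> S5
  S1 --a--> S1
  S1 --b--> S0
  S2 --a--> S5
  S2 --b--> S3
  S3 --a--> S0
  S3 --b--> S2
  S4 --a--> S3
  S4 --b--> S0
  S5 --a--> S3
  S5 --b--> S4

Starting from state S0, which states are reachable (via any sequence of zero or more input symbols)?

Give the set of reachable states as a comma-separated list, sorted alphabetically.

BFS from S0:
  visit S0: S0--a-->S5 (new), S0--b-->S5 (seen)
  visit S5: S5--a-->S3 (new), S5--b-->S4 (new)
  visit S3: S3--a-->S0 (seen), S3--b-->S2 (new)
  visit S4: S4--a-->S3 (seen), S4--b-->S0 (seen)
  visit S2: S2--a-->S5 (seen), S2--b-->S3 (seen)

Answer: S0, S2, S3, S4, S5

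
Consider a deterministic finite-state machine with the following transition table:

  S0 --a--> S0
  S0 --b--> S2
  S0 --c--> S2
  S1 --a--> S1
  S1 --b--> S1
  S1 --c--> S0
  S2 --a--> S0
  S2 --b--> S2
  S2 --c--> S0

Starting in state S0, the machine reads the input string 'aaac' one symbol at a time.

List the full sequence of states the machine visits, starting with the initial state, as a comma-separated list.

Answer: S0, S0, S0, S0, S2

Derivation:
Start: S0
  read 'a': S0 --a--> S0
  read 'a': S0 --a--> S0
  read 'a': S0 --a--> S0
  read 'c': S0 --c--> S2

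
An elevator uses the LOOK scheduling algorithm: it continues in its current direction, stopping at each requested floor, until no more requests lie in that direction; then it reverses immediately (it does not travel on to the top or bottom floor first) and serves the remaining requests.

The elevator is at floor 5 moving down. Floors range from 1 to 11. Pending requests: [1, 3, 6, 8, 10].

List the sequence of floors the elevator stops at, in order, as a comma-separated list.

Current: 5, moving DOWN
Serve below first (descending): [3, 1]
Then reverse, serve above (ascending): [6, 8, 10]

Answer: 3, 1, 6, 8, 10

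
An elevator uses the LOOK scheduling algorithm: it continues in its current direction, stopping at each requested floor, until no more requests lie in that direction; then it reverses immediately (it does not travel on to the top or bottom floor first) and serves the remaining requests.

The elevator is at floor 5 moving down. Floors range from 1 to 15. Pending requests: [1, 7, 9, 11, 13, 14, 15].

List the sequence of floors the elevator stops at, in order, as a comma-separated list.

Current: 5, moving DOWN
Serve below first (descending): [1]
Then reverse, serve above (ascending): [7, 9, 11, 13, 14, 15]

Answer: 1, 7, 9, 11, 13, 14, 15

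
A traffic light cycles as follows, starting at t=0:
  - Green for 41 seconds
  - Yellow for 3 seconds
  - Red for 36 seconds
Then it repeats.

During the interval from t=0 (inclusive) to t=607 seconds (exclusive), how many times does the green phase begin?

Answer: 8

Derivation:
Cycle = 41+3+36 = 80s
green phase starts at t = k*80 + 0 for k=0,1,2,...
Need k*80+0 < 607 → k < 7.588
k ∈ {0, ..., 7} → 8 starts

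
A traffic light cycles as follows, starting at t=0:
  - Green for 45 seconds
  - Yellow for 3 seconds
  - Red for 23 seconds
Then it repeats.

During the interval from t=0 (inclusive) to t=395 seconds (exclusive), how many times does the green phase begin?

Cycle = 45+3+23 = 71s
green phase starts at t = k*71 + 0 for k=0,1,2,...
Need k*71+0 < 395 → k < 5.563
k ∈ {0, ..., 5} → 6 starts

Answer: 6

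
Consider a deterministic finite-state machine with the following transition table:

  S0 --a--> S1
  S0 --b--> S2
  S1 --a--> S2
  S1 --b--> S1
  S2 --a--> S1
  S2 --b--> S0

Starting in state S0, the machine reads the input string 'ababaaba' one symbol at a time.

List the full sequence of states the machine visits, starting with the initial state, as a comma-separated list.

Start: S0
  read 'a': S0 --a--> S1
  read 'b': S1 --b--> S1
  read 'a': S1 --a--> S2
  read 'b': S2 --b--> S0
  read 'a': S0 --a--> S1
  read 'a': S1 --a--> S2
  read 'b': S2 --b--> S0
  read 'a': S0 --a--> S1

Answer: S0, S1, S1, S2, S0, S1, S2, S0, S1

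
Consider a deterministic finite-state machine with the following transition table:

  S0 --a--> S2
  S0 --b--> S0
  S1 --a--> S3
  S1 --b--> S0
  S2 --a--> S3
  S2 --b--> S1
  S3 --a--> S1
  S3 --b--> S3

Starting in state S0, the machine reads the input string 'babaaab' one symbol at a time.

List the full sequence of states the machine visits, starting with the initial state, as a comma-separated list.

Start: S0
  read 'b': S0 --b--> S0
  read 'a': S0 --a--> S2
  read 'b': S2 --b--> S1
  read 'a': S1 --a--> S3
  read 'a': S3 --a--> S1
  read 'a': S1 --a--> S3
  read 'b': S3 --b--> S3

Answer: S0, S0, S2, S1, S3, S1, S3, S3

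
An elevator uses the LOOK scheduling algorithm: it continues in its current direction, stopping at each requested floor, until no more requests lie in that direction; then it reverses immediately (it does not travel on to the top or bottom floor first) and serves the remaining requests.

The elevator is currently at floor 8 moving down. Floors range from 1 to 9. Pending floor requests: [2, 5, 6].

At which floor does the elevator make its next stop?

Current floor: 8, direction: down
Requests above: []
Requests below: [2, 5, 6]
Moving down and requests lie below → nearest below is max([2, 5, 6]) = 6

Answer: 6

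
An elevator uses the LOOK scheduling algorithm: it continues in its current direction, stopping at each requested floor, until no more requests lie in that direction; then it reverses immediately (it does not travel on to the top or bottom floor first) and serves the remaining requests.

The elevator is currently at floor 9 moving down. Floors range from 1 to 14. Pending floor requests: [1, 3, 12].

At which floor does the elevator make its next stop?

Current floor: 9, direction: down
Requests above: [12]
Requests below: [1, 3]
Moving down and requests lie below → nearest below is max([1, 3]) = 3

Answer: 3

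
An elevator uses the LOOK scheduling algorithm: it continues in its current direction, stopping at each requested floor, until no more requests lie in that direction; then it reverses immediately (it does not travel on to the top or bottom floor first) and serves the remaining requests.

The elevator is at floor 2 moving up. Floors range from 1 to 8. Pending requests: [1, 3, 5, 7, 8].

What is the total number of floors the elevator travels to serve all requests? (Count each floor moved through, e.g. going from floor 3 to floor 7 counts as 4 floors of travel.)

Answer: 13

Derivation:
Start at floor 2 moving up, LOOK stop order: [3, 5, 7, 8, 1]
  2 → 3: |3-2| = 1, total = 1
  3 → 5: |5-3| = 2, total = 3
  5 → 7: |7-5| = 2, total = 5
  7 → 8: |8-7| = 1, total = 6
  8 → 1: |1-8| = 7, total = 13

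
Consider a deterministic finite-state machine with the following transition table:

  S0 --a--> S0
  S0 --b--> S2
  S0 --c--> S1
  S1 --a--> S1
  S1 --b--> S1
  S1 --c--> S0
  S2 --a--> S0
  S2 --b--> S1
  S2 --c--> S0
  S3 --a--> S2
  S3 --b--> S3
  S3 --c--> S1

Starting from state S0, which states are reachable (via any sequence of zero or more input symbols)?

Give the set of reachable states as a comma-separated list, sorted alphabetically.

Answer: S0, S1, S2

Derivation:
BFS from S0:
  visit S0: S0--a-->S0 (seen), S0--b-->S2 (new), S0--c-->S1 (new)
  visit S2: S2--a-->S0 (seen), S2--b-->S1 (seen), S2--c-->S0 (seen)
  visit S1: S1--a-->S1 (seen), S1--b-->S1 (seen), S1--c-->S0 (seen)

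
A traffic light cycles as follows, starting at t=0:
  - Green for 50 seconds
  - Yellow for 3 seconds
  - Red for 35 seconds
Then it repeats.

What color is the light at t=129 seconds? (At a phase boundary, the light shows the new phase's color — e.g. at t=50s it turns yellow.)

Cycle length = 50 + 3 + 35 = 88s
t = 129, phase_t = 129 mod 88 = 41
41 < 50 (green end) → GREEN

Answer: green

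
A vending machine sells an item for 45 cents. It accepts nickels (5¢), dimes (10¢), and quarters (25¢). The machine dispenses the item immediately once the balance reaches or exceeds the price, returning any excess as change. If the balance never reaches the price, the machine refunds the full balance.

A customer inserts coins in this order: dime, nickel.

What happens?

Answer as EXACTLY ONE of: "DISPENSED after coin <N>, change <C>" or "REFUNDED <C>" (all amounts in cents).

Price: 45¢
Coin 1 (dime, 10¢): balance = 10¢
Coin 2 (nickel, 5¢): balance = 15¢
All coins inserted, balance 15¢ < price 45¢ → REFUND 15¢

Answer: REFUNDED 15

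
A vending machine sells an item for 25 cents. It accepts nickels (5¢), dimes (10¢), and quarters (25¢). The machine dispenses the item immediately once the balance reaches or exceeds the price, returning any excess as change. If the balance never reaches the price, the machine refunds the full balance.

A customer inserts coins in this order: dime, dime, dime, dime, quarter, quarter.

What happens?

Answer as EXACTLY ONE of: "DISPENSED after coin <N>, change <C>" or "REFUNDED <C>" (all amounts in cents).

Answer: DISPENSED after coin 3, change 5

Derivation:
Price: 25¢
Coin 1 (dime, 10¢): balance = 10¢
Coin 2 (dime, 10¢): balance = 20¢
Coin 3 (dime, 10¢): balance = 30¢
  → balance >= price → DISPENSE, change = 30 - 25 = 5¢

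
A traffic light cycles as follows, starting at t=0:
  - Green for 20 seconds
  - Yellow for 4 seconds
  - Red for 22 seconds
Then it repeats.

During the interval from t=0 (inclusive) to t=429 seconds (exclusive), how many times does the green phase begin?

Cycle = 20+4+22 = 46s
green phase starts at t = k*46 + 0 for k=0,1,2,...
Need k*46+0 < 429 → k < 9.326
k ∈ {0, ..., 9} → 10 starts

Answer: 10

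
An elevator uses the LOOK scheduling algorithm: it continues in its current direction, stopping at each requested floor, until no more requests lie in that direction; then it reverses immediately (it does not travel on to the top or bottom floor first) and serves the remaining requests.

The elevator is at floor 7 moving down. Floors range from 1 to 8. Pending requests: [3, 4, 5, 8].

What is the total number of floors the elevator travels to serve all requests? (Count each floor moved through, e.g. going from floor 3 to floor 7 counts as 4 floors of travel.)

Start at floor 7 moving down, LOOK stop order: [5, 4, 3, 8]
  7 → 5: |5-7| = 2, total = 2
  5 → 4: |4-5| = 1, total = 3
  4 → 3: |3-4| = 1, total = 4
  3 → 8: |8-3| = 5, total = 9

Answer: 9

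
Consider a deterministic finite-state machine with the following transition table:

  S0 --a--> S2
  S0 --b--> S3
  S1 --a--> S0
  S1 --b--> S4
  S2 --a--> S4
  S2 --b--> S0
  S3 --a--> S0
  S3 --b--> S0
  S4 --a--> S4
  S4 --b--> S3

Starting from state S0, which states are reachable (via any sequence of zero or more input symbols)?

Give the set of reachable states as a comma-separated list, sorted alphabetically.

Answer: S0, S2, S3, S4

Derivation:
BFS from S0:
  visit S0: S0--a-->S2 (new), S0--b-->S3 (new)
  visit S2: S2--a-->S4 (new), S2--b-->S0 (seen)
  visit S3: S3--a-->S0 (seen), S3--b-->S0 (seen)
  visit S4: S4--a-->S4 (seen), S4--b-->S3 (seen)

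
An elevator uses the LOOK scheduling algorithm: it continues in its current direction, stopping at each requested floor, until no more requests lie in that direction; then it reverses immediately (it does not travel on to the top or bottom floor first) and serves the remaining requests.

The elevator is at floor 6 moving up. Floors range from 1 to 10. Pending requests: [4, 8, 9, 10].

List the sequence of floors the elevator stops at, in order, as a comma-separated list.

Current: 6, moving UP
Serve above first (ascending): [8, 9, 10]
Then reverse, serve below (descending): [4]

Answer: 8, 9, 10, 4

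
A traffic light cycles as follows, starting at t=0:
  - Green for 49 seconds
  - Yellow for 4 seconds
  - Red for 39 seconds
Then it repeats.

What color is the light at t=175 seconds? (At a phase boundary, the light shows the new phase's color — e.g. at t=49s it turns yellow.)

Answer: red

Derivation:
Cycle length = 49 + 4 + 39 = 92s
t = 175, phase_t = 175 mod 92 = 83
83 >= 53 → RED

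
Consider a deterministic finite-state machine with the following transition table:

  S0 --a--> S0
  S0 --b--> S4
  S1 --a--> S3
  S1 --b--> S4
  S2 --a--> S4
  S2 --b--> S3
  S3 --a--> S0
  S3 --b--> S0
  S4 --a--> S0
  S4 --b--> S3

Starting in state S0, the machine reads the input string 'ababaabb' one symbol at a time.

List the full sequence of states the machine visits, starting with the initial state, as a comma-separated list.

Answer: S0, S0, S4, S0, S4, S0, S0, S4, S3

Derivation:
Start: S0
  read 'a': S0 --a--> S0
  read 'b': S0 --b--> S4
  read 'a': S4 --a--> S0
  read 'b': S0 --b--> S4
  read 'a': S4 --a--> S0
  read 'a': S0 --a--> S0
  read 'b': S0 --b--> S4
  read 'b': S4 --b--> S3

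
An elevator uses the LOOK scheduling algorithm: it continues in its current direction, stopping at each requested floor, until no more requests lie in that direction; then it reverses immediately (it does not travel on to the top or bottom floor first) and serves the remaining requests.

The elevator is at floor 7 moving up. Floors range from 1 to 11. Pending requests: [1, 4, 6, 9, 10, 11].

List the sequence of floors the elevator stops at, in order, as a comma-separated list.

Current: 7, moving UP
Serve above first (ascending): [9, 10, 11]
Then reverse, serve below (descending): [6, 4, 1]

Answer: 9, 10, 11, 6, 4, 1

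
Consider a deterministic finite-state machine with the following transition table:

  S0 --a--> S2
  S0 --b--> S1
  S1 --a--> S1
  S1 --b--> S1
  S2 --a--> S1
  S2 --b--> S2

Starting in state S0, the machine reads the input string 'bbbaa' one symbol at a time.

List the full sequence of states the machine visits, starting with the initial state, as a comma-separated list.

Start: S0
  read 'b': S0 --b--> S1
  read 'b': S1 --b--> S1
  read 'b': S1 --b--> S1
  read 'a': S1 --a--> S1
  read 'a': S1 --a--> S1

Answer: S0, S1, S1, S1, S1, S1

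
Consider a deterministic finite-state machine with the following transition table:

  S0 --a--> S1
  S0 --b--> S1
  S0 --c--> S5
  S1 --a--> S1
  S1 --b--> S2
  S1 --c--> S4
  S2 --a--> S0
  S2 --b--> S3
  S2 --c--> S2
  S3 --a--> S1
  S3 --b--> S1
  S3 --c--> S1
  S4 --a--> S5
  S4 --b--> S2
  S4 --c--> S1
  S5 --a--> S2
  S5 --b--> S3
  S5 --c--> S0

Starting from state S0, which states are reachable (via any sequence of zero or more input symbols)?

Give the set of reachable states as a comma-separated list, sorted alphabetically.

Answer: S0, S1, S2, S3, S4, S5

Derivation:
BFS from S0:
  visit S0: S0--a-->S1 (new), S0--b-->S1 (seen), S0--c-->S5 (new)
  visit S1: S1--a-->S1 (seen), S1--b-->S2 (new), S1--c-->S4 (new)
  visit S5: S5--a-->S2 (seen), S5--b-->S3 (new), S5--c-->S0 (seen)
  visit S2: S2--a-->S0 (seen), S2--b-->S3 (seen), S2--c-->S2 (seen)
  visit S4: S4--a-->S5 (seen), S4--b-->S2 (seen), S4--c-->S1 (seen)
  visit S3: S3--a-->S1 (seen), S3--b-->S1 (seen), S3--c-->S1 (seen)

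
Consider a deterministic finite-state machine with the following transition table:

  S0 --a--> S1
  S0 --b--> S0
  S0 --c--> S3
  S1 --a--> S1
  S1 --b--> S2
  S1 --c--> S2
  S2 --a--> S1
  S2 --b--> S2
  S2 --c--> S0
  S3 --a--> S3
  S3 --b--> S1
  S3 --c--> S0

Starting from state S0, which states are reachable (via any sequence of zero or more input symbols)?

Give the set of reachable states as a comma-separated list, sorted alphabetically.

BFS from S0:
  visit S0: S0--a-->S1 (new), S0--b-->S0 (seen), S0--c-->S3 (new)
  visit S1: S1--a-->S1 (seen), S1--b-->S2 (new), S1--c-->S2 (seen)
  visit S3: S3--a-->S3 (seen), S3--b-->S1 (seen), S3--c-->S0 (seen)
  visit S2: S2--a-->S1 (seen), S2--b-->S2 (seen), S2--c-->S0 (seen)

Answer: S0, S1, S2, S3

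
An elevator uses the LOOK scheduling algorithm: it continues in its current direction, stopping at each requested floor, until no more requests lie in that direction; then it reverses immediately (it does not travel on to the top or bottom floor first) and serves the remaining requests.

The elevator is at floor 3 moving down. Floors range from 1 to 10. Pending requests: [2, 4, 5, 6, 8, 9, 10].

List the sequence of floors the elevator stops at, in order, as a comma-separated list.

Current: 3, moving DOWN
Serve below first (descending): [2]
Then reverse, serve above (ascending): [4, 5, 6, 8, 9, 10]

Answer: 2, 4, 5, 6, 8, 9, 10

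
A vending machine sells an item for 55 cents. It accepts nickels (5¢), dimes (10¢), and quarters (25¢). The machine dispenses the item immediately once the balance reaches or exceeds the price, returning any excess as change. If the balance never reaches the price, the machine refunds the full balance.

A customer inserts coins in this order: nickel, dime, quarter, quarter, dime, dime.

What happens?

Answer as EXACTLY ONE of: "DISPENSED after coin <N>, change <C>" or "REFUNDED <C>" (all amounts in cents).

Price: 55¢
Coin 1 (nickel, 5¢): balance = 5¢
Coin 2 (dime, 10¢): balance = 15¢
Coin 3 (quarter, 25¢): balance = 40¢
Coin 4 (quarter, 25¢): balance = 65¢
  → balance >= price → DISPENSE, change = 65 - 55 = 10¢

Answer: DISPENSED after coin 4, change 10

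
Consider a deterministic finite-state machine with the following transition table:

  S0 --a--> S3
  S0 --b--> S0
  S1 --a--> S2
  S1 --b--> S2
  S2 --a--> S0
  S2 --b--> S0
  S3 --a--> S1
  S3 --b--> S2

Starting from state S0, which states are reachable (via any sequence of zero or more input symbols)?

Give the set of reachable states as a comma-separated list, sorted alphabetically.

BFS from S0:
  visit S0: S0--a-->S3 (new), S0--b-->S0 (seen)
  visit S3: S3--a-->S1 (new), S3--b-->S2 (new)
  visit S1: S1--a-->S2 (seen), S1--b-->S2 (seen)
  visit S2: S2--a-->S0 (seen), S2--b-->S0 (seen)

Answer: S0, S1, S2, S3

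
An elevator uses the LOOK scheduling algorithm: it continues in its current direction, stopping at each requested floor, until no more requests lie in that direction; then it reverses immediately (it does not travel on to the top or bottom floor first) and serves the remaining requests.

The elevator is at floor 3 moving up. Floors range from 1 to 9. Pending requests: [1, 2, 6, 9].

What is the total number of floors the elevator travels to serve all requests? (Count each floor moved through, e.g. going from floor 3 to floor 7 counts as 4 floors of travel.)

Answer: 14

Derivation:
Start at floor 3 moving up, LOOK stop order: [6, 9, 2, 1]
  3 → 6: |6-3| = 3, total = 3
  6 → 9: |9-6| = 3, total = 6
  9 → 2: |2-9| = 7, total = 13
  2 → 1: |1-2| = 1, total = 14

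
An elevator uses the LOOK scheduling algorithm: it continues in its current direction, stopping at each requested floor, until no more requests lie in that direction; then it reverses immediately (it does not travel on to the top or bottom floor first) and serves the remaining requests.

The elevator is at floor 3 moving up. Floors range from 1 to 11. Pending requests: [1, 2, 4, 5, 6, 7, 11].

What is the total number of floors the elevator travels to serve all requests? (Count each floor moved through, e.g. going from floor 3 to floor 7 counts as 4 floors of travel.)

Start at floor 3 moving up, LOOK stop order: [4, 5, 6, 7, 11, 2, 1]
  3 → 4: |4-3| = 1, total = 1
  4 → 5: |5-4| = 1, total = 2
  5 → 6: |6-5| = 1, total = 3
  6 → 7: |7-6| = 1, total = 4
  7 → 11: |11-7| = 4, total = 8
  11 → 2: |2-11| = 9, total = 17
  2 → 1: |1-2| = 1, total = 18

Answer: 18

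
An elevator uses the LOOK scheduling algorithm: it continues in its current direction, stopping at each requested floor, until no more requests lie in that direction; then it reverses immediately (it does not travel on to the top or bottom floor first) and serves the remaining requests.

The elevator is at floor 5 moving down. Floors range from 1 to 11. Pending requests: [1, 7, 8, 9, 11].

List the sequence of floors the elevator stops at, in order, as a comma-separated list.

Answer: 1, 7, 8, 9, 11

Derivation:
Current: 5, moving DOWN
Serve below first (descending): [1]
Then reverse, serve above (ascending): [7, 8, 9, 11]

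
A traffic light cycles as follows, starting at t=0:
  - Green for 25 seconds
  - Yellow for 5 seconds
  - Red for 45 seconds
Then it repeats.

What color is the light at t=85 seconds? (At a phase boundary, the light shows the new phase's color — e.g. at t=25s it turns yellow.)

Answer: green

Derivation:
Cycle length = 25 + 5 + 45 = 75s
t = 85, phase_t = 85 mod 75 = 10
10 < 25 (green end) → GREEN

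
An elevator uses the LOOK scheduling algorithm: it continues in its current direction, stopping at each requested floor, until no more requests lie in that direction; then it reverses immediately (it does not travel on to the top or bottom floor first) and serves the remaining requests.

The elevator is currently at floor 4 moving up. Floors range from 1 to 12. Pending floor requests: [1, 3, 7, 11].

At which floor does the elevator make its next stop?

Current floor: 4, direction: up
Requests above: [7, 11]
Requests below: [1, 3]
Moving up and requests lie above → nearest above is min([7, 11]) = 7

Answer: 7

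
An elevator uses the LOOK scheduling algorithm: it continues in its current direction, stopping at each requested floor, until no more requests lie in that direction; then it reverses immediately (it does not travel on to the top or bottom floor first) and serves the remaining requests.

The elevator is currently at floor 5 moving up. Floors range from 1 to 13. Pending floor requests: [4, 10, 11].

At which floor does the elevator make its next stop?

Current floor: 5, direction: up
Requests above: [10, 11]
Requests below: [4]
Moving up and requests lie above → nearest above is min([10, 11]) = 10

Answer: 10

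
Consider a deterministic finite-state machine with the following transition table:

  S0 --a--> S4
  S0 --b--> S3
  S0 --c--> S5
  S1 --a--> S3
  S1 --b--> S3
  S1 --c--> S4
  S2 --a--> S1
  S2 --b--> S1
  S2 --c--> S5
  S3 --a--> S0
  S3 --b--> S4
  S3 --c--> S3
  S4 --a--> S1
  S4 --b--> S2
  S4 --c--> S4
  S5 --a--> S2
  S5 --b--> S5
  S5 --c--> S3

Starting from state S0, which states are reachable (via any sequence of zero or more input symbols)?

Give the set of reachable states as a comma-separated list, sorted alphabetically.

BFS from S0:
  visit S0: S0--a-->S4 (new), S0--b-->S3 (new), S0--c-->S5 (new)
  visit S4: S4--a-->S1 (new), S4--b-->S2 (new), S4--c-->S4 (seen)
  visit S3: S3--a-->S0 (seen), S3--b-->S4 (seen), S3--c-->S3 (seen)
  visit S5: S5--a-->S2 (seen), S5--b-->S5 (seen), S5--c-->S3 (seen)
  visit S1: S1--a-->S3 (seen), S1--b-->S3 (seen), S1--c-->S4 (seen)
  visit S2: S2--a-->S1 (seen), S2--b-->S1 (seen), S2--c-->S5 (seen)

Answer: S0, S1, S2, S3, S4, S5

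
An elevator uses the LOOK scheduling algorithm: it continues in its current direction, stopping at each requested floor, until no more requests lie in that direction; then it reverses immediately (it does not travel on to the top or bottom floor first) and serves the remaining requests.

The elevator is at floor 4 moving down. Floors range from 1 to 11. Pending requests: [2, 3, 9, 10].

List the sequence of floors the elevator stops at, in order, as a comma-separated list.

Answer: 3, 2, 9, 10

Derivation:
Current: 4, moving DOWN
Serve below first (descending): [3, 2]
Then reverse, serve above (ascending): [9, 10]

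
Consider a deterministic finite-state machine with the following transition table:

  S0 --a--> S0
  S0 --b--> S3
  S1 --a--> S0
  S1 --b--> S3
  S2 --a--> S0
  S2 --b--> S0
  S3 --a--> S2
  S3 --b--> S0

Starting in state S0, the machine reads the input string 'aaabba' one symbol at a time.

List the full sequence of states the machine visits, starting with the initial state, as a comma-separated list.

Answer: S0, S0, S0, S0, S3, S0, S0

Derivation:
Start: S0
  read 'a': S0 --a--> S0
  read 'a': S0 --a--> S0
  read 'a': S0 --a--> S0
  read 'b': S0 --b--> S3
  read 'b': S3 --b--> S0
  read 'a': S0 --a--> S0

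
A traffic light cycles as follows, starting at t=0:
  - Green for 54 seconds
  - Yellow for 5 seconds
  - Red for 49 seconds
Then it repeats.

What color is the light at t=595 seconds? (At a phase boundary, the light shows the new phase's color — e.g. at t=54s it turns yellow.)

Cycle length = 54 + 5 + 49 = 108s
t = 595, phase_t = 595 mod 108 = 55
54 <= 55 < 59 (yellow end) → YELLOW

Answer: yellow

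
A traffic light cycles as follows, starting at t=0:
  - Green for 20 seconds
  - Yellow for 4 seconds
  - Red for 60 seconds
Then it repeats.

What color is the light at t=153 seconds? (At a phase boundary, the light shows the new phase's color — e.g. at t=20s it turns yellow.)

Answer: red

Derivation:
Cycle length = 20 + 4 + 60 = 84s
t = 153, phase_t = 153 mod 84 = 69
69 >= 24 → RED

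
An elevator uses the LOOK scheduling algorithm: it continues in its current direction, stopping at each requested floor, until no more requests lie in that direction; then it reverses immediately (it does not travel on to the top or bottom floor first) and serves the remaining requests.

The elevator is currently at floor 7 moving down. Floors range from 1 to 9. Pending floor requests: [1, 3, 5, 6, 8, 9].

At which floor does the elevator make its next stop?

Answer: 6

Derivation:
Current floor: 7, direction: down
Requests above: [8, 9]
Requests below: [1, 3, 5, 6]
Moving down and requests lie below → nearest below is max([1, 3, 5, 6]) = 6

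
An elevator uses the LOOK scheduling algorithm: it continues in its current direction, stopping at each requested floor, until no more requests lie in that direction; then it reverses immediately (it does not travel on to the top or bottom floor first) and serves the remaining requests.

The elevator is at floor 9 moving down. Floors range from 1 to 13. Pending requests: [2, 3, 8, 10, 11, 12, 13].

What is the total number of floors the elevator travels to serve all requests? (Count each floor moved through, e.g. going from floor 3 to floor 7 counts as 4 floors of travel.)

Answer: 18

Derivation:
Start at floor 9 moving down, LOOK stop order: [8, 3, 2, 10, 11, 12, 13]
  9 → 8: |8-9| = 1, total = 1
  8 → 3: |3-8| = 5, total = 6
  3 → 2: |2-3| = 1, total = 7
  2 → 10: |10-2| = 8, total = 15
  10 → 11: |11-10| = 1, total = 16
  11 → 12: |12-11| = 1, total = 17
  12 → 13: |13-12| = 1, total = 18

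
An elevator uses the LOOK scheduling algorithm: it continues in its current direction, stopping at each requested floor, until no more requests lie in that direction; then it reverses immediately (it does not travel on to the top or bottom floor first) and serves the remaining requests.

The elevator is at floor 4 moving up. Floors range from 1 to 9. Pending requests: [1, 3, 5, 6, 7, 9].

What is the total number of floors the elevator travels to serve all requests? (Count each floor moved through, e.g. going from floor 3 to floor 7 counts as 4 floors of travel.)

Start at floor 4 moving up, LOOK stop order: [5, 6, 7, 9, 3, 1]
  4 → 5: |5-4| = 1, total = 1
  5 → 6: |6-5| = 1, total = 2
  6 → 7: |7-6| = 1, total = 3
  7 → 9: |9-7| = 2, total = 5
  9 → 3: |3-9| = 6, total = 11
  3 → 1: |1-3| = 2, total = 13

Answer: 13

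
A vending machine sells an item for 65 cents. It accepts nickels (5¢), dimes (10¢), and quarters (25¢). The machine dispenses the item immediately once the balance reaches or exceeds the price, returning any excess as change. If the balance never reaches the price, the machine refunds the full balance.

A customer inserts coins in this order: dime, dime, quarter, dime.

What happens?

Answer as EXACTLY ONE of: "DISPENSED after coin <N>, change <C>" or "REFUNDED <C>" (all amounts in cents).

Price: 65¢
Coin 1 (dime, 10¢): balance = 10¢
Coin 2 (dime, 10¢): balance = 20¢
Coin 3 (quarter, 25¢): balance = 45¢
Coin 4 (dime, 10¢): balance = 55¢
All coins inserted, balance 55¢ < price 65¢ → REFUND 55¢

Answer: REFUNDED 55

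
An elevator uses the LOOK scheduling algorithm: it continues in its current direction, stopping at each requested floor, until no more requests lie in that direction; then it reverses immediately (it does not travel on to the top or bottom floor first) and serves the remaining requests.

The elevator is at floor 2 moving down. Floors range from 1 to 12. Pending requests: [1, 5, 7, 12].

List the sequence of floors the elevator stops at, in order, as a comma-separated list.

Current: 2, moving DOWN
Serve below first (descending): [1]
Then reverse, serve above (ascending): [5, 7, 12]

Answer: 1, 5, 7, 12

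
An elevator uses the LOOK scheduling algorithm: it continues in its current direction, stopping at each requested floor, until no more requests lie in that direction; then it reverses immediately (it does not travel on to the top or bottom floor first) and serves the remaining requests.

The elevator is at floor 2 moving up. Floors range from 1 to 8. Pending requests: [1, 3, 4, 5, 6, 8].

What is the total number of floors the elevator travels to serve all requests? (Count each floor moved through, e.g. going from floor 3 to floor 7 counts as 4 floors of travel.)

Start at floor 2 moving up, LOOK stop order: [3, 4, 5, 6, 8, 1]
  2 → 3: |3-2| = 1, total = 1
  3 → 4: |4-3| = 1, total = 2
  4 → 5: |5-4| = 1, total = 3
  5 → 6: |6-5| = 1, total = 4
  6 → 8: |8-6| = 2, total = 6
  8 → 1: |1-8| = 7, total = 13

Answer: 13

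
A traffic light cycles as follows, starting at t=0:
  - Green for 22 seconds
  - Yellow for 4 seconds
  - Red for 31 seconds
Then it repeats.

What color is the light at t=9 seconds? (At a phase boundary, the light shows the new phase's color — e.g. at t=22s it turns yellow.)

Answer: green

Derivation:
Cycle length = 22 + 4 + 31 = 57s
t = 9, phase_t = 9 mod 57 = 9
9 < 22 (green end) → GREEN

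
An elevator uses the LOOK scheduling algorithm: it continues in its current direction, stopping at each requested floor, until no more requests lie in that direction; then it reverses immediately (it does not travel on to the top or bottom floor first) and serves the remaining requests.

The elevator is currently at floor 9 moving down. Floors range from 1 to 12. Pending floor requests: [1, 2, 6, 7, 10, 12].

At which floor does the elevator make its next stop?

Answer: 7

Derivation:
Current floor: 9, direction: down
Requests above: [10, 12]
Requests below: [1, 2, 6, 7]
Moving down and requests lie below → nearest below is max([1, 2, 6, 7]) = 7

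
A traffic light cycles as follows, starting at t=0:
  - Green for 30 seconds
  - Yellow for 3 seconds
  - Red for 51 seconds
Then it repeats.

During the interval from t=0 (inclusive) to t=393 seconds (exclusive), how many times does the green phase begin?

Cycle = 30+3+51 = 84s
green phase starts at t = k*84 + 0 for k=0,1,2,...
Need k*84+0 < 393 → k < 4.679
k ∈ {0, ..., 4} → 5 starts

Answer: 5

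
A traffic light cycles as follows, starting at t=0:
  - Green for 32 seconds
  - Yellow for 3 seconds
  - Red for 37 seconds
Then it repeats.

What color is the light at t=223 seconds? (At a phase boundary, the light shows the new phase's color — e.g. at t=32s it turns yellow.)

Answer: green

Derivation:
Cycle length = 32 + 3 + 37 = 72s
t = 223, phase_t = 223 mod 72 = 7
7 < 32 (green end) → GREEN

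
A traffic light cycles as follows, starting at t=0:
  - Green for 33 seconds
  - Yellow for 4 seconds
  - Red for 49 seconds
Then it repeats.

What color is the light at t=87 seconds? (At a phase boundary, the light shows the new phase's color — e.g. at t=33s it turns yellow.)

Answer: green

Derivation:
Cycle length = 33 + 4 + 49 = 86s
t = 87, phase_t = 87 mod 86 = 1
1 < 33 (green end) → GREEN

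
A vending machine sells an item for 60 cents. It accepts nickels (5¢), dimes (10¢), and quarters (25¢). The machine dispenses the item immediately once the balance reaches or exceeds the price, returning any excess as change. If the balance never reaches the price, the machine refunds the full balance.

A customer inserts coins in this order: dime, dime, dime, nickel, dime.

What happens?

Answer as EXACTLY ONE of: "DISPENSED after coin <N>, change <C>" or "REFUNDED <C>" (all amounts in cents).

Answer: REFUNDED 45

Derivation:
Price: 60¢
Coin 1 (dime, 10¢): balance = 10¢
Coin 2 (dime, 10¢): balance = 20¢
Coin 3 (dime, 10¢): balance = 30¢
Coin 4 (nickel, 5¢): balance = 35¢
Coin 5 (dime, 10¢): balance = 45¢
All coins inserted, balance 45¢ < price 60¢ → REFUND 45¢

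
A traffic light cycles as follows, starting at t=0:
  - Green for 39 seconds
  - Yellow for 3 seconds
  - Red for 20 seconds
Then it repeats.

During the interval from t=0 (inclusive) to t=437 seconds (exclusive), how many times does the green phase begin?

Cycle = 39+3+20 = 62s
green phase starts at t = k*62 + 0 for k=0,1,2,...
Need k*62+0 < 437 → k < 7.048
k ∈ {0, ..., 7} → 8 starts

Answer: 8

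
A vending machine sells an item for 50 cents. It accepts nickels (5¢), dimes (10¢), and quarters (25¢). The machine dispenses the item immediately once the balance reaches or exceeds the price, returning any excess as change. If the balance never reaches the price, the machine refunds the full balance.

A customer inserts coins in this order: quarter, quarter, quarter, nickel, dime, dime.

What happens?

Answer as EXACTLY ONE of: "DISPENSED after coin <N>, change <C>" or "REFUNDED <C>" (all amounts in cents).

Price: 50¢
Coin 1 (quarter, 25¢): balance = 25¢
Coin 2 (quarter, 25¢): balance = 50¢
  → balance >= price → DISPENSE, change = 50 - 50 = 0¢

Answer: DISPENSED after coin 2, change 0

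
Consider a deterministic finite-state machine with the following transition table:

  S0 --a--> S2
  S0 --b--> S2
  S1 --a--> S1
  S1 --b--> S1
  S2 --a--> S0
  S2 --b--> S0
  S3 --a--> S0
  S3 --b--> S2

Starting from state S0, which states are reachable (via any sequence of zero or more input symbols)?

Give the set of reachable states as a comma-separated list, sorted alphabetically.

BFS from S0:
  visit S0: S0--a-->S2 (new), S0--b-->S2 (seen)
  visit S2: S2--a-->S0 (seen), S2--b-->S0 (seen)

Answer: S0, S2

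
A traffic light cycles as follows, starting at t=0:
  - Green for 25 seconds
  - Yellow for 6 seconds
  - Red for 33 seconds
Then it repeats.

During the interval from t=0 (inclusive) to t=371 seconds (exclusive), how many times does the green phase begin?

Answer: 6

Derivation:
Cycle = 25+6+33 = 64s
green phase starts at t = k*64 + 0 for k=0,1,2,...
Need k*64+0 < 371 → k < 5.797
k ∈ {0, ..., 5} → 6 starts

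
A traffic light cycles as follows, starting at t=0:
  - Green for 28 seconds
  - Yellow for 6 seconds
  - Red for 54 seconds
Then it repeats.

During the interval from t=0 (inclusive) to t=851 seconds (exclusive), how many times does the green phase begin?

Cycle = 28+6+54 = 88s
green phase starts at t = k*88 + 0 for k=0,1,2,...
Need k*88+0 < 851 → k < 9.670
k ∈ {0, ..., 9} → 10 starts

Answer: 10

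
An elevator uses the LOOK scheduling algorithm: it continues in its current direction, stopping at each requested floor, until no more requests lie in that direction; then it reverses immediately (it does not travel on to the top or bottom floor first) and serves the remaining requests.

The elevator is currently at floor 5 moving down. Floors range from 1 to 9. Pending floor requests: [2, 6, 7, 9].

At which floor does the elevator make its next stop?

Current floor: 5, direction: down
Requests above: [6, 7, 9]
Requests below: [2]
Moving down and requests lie below → nearest below is max([2]) = 2

Answer: 2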